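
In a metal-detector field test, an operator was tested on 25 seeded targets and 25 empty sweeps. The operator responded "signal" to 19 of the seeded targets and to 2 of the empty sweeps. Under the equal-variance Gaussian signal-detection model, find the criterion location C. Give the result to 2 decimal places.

C = 0.35

H = 19/25 = 0.7600
FA = 2/25 = 0.0800
Φ⁻¹(H) = 0.7063
Φ⁻¹(FA) = -1.4051
c = −½·[z(H) + z(FA)] = −0.5 × (0.7063 + (-1.4051)) = 0.3494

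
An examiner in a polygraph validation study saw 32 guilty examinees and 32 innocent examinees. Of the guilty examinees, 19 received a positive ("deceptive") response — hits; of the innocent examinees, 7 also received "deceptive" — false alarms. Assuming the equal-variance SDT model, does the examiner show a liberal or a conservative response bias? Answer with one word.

z(H) = 0.237, z(FA) = -0.776
c = −½·(z(H) + z(FA)) = 0.2695
c > 0 → conservative criterion (biased toward responding “no”).

conservative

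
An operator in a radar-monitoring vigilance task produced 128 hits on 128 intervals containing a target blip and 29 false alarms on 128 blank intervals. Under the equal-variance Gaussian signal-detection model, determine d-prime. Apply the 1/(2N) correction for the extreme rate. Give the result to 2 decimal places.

d-prime = 3.41

The hit rate is 128/128 = 1, so apply the 1/(2N) correction: H → 1 − 1/(2·128) = 0.99609.
z(H) = z(0.99609) = 2.660
z(FA) = z(0.22656) = -0.750
d' = 2.660 − (-0.750) = 3.410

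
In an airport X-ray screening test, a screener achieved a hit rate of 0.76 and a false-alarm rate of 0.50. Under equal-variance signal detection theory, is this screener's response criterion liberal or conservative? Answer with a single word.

z(H) = 0.706, z(FA) = 0.000
c = −½·(z(H) + z(FA)) = -0.353
c < 0 → liberal criterion (biased toward responding “yes”).

liberal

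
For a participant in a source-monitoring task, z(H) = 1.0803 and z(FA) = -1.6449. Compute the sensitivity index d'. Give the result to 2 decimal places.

d' = 2.73

d' = z(H) − z(FA) = 1.0803 − (-1.6449) = 2.7252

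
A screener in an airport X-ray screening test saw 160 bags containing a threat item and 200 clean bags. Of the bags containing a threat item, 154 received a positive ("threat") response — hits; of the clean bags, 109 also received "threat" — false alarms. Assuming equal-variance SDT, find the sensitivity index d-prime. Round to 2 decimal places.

H = 154/160 = 0.9625
FA = 109/200 = 0.5450
z(H) = z(0.9625) = 1.7805
z(FA) = z(0.5450) = 0.1130
d' = z(H) − z(FA) = 1.7805 − 0.1130 = 1.6675

d-prime = 1.67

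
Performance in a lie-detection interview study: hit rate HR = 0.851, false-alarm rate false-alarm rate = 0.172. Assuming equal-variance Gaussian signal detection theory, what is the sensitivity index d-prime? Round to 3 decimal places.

z(H) = z(0.851) = 1.0407
z(FA) = z(0.172) = -0.9463
d' = z(H) − z(FA) = 1.0407 − (-0.9463) = 1.9870

d-prime = 1.987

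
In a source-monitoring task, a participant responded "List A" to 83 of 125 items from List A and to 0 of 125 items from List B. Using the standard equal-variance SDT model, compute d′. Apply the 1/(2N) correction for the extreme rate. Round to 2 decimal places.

d′ = 3.08

The false-alarm rate is 0/125 = 0, so apply the 1/(2N) correction: FA → 1/(2·125) = 0.00400.
z(H) = z(0.66400) = 0.423
z(FA) = z(0.00400) = -2.652
d' = 0.423 − (-2.652) = 3.075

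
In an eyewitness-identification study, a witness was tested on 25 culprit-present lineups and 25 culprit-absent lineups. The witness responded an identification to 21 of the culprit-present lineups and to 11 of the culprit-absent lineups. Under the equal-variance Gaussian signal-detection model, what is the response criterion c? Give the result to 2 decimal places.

c = -0.42

H = 21/25 = 0.8400
FA = 11/25 = 0.4400
Φ⁻¹(H) = 0.994
Φ⁻¹(FA) = -0.151
c = −½·[z(H) + z(FA)] = −0.5 × (0.994 + (-0.151)) = -0.4215
c < 0: the witness has a liberal response bias.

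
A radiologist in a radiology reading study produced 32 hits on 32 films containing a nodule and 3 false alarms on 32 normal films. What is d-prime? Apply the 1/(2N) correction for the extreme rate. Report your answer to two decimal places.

The hit rate is 32/32 = 1, so apply the 1/(2N) correction: H → 1 − 1/(2·32) = 0.98438.
z(H) = z(0.98438) = 2.154
z(FA) = z(0.09375) = -1.318
d' = 2.154 − (-1.318) = 3.472

d-prime = 3.47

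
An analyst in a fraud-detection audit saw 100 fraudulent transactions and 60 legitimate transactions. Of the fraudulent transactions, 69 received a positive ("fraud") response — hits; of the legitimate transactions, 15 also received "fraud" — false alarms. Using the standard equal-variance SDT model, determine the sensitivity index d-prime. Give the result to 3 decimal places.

d-prime = 1.170

H = 69/100 = 0.6900
FA = 15/60 = 0.2500
z(H) = z(0.6900) = 0.4959
z(FA) = z(0.2500) = -0.6745
d' = z(H) − z(FA) = 0.4959 − (-0.6745) = 1.1704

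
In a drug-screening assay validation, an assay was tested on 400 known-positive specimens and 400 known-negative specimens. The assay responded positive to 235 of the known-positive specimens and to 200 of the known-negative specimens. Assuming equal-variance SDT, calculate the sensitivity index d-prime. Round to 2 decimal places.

H = 235/400 = 0.5875
FA = 200/400 = 0.5000
z(H) = 0.221
z(FA) = 0.000
d' = z(H) − z(FA) = 0.221 − 0.000 = 0.221

d-prime = 0.22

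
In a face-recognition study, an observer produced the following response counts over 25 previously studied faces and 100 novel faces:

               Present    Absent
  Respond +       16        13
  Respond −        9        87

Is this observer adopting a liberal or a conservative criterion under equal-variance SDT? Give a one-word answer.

conservative

z(H) = 0.358, z(FA) = -1.126
c = −½·(z(H) + z(FA)) = 0.384
c > 0 → conservative criterion (biased toward responding “no”).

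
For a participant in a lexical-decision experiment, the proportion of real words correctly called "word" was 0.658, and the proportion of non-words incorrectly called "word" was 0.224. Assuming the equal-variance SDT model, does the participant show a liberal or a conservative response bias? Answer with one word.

conservative

z(H) = 0.407, z(FA) = -0.759
c = −½·(z(H) + z(FA)) = 0.176
c > 0 → conservative criterion (biased toward responding “no”).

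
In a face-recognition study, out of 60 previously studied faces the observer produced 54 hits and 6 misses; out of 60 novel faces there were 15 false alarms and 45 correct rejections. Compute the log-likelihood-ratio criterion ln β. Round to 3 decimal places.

ln β = -0.594

H = 54/60 = 0.9000
FA = 15/60 = 0.2500
z(0.9000) = 1.2816, z(0.2500) = -0.6745
ln β = −½·[z(H)² − z(FA)²] = −0.5 × (1.6425 − 0.4550) = -0.59375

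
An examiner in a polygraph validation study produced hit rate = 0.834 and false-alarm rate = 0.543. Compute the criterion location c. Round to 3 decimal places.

z(0.834) = 0.9701, z(0.543) = 0.1080
c = −½·[z(H) + z(FA)] = −0.5 × (0.9701 + 0.1080) = -0.53905
c < 0: the examiner has a liberal response bias.

c = -0.539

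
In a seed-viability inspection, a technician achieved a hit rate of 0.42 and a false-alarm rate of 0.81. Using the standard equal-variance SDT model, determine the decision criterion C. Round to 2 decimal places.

z(H) = z(0.42) = -0.2019
z(FA) = z(0.81) = 0.8779
c = −½·[z(H) + z(FA)] = −0.5 × (-0.2019 + 0.8779) = -0.3380

C = -0.34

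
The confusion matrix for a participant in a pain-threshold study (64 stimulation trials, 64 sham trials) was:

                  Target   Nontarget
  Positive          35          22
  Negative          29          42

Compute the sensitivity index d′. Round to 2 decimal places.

H = 35/64 = 0.5469
FA = 22/64 = 0.3438
z(0.5469) = 0.118, z(0.3438) = -0.402
d' = z(H) − z(FA) = 0.118 − (-0.402) = 0.520

d′ = 0.52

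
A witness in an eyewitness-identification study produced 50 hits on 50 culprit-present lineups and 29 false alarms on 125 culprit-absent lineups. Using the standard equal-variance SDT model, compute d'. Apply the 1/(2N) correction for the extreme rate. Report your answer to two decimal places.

The hit rate is 50/50 = 1, so apply the 1/(2N) correction: H → 1 − 1/(2·50) = 0.99000.
z(H) = z(0.99000) = 2.326
z(FA) = z(0.23200) = -0.732
d' = 2.326 − (-0.732) = 3.058

d' = 3.06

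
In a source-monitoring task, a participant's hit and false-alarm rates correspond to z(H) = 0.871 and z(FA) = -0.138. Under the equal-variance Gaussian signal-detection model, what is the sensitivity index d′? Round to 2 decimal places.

d' = z(H) − z(FA) = 0.871 − (-0.138) = 1.009

d′ = 1.01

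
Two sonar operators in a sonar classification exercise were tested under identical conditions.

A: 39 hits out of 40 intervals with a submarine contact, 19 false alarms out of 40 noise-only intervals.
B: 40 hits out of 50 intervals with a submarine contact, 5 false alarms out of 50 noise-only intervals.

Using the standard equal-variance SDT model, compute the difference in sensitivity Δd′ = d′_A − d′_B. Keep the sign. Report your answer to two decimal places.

A: z(0.9750) = 1.960, z(0.4750) = -0.063, d' = 2.023
B: z(0.8000) = 0.842, z(0.1000) = -1.282, d' = 2.124
Δd' = d'_A − d'_B = 2.023 − 2.124 = -0.101
B has the higher sensitivity.

Δd′ = -0.10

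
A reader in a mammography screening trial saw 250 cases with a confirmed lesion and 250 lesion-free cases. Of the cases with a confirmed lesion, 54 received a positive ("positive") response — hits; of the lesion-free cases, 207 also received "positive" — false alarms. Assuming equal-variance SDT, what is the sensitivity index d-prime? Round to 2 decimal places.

d-prime = -1.73

H = 54/250 = 0.2160
FA = 207/250 = 0.8280
z(0.2160) = -0.786, z(0.8280) = 0.946
d' = z(H) − z(FA) = -0.786 − 0.946 = -1.732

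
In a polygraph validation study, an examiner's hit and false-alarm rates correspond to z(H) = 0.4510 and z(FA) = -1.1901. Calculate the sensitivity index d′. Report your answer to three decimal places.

d' = z(H) − z(FA) = 0.4510 − (-1.1901) = 1.6411

d′ = 1.641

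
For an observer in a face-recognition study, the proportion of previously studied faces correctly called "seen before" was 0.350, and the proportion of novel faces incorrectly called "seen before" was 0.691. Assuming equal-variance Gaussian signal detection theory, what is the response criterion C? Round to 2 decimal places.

C = -0.06

z(0.350) = -0.3853, z(0.691) = 0.4987
c = −½·[z(H) + z(FA)] = −0.5 × (-0.3853 + 0.4987) = -0.0567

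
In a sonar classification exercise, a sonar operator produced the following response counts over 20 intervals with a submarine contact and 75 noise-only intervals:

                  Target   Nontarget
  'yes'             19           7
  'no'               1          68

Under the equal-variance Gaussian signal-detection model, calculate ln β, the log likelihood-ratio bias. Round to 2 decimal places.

ln β = -0.48

H = 19/20 = 0.9500
FA = 7/75 = 0.0933
Φ⁻¹(H) = 1.645
Φ⁻¹(FA) = -1.321
ln β = −½·[z(H)² − z(FA)²] = −0.5 × (2.706 − 1.745) = -0.4805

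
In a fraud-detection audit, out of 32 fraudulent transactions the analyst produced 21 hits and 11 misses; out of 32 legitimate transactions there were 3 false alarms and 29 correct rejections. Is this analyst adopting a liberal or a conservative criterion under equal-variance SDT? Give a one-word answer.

conservative

z(H) = 0.402, z(FA) = -1.318
c = −½·(z(H) + z(FA)) = 0.458
c > 0 → conservative criterion (biased toward responding “no”).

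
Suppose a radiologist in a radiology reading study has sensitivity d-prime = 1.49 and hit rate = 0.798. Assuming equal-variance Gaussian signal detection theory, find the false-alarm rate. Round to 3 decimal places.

z(hit rate) = z(0.798) = 0.8345
z(FA) = z(H) − d' = 0.8345 − 1.49 = -0.6555
false-alarm rate = Φ(-0.6555) = 0.2561

false-alarm rate = 0.256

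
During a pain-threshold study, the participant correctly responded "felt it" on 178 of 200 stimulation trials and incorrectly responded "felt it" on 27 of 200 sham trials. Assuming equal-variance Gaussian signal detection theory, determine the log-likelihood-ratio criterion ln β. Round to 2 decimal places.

H = 178/200 = 0.8900
FA = 27/200 = 0.1350
Φ⁻¹(H) = 1.227
Φ⁻¹(FA) = -1.103
ln β = −½·[z(H)² − z(FA)²] = −0.5 × (1.506 − 1.217) = -0.1445

ln β = -0.14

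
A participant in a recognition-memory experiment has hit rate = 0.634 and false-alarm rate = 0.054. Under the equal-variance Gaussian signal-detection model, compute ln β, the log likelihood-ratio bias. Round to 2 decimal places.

z(H) = z(0.634) = 0.342
z(FA) = z(0.054) = -1.607
ln β = −½·[z(H)² − z(FA)²] = −0.5 × (0.117 − 2.582) = 1.2325

ln β = 1.23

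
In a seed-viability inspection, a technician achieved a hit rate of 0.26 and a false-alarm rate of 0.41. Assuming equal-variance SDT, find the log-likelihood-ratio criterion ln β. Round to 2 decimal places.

ln β = -0.18

Φ⁻¹(H) = Φ⁻¹(0.26) = -0.643
Φ⁻¹(FA) = Φ⁻¹(0.41) = -0.228
ln β = −½·[z(H)² − z(FA)²] = −0.5 × (0.413 − 0.052) = -0.1805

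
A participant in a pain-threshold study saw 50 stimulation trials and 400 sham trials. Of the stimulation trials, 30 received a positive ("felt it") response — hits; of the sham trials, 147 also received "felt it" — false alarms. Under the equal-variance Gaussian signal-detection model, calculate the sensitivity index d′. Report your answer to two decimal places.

H = 30/50 = 0.6000
FA = 147/400 = 0.3675
z(H) = z(0.6000) = 0.2533
z(FA) = z(0.3675) = -0.3385
d' = z(H) − z(FA) = 0.2533 − (-0.3385) = 0.5918

d′ = 0.59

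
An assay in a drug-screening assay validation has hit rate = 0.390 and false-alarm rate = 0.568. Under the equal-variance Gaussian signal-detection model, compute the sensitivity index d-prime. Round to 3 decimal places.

d-prime = -0.451

z(0.390) = -0.2793, z(0.568) = 0.1713
d' = z(H) − z(FA) = -0.2793 − 0.1713 = -0.4506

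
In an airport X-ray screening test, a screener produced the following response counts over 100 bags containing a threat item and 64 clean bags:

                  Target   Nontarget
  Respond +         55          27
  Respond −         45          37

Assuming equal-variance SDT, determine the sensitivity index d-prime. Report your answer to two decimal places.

H = 55/100 = 0.5500
FA = 27/64 = 0.4219
z(H) = 0.1257
z(FA) = -0.1970
d' = z(H) − z(FA) = 0.1257 − (-0.1970) = 0.3227

d-prime = 0.32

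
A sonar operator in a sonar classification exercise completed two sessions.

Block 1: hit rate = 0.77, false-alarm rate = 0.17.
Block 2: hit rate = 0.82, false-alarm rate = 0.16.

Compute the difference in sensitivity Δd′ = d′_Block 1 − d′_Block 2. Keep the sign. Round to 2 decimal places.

Block 1: z(0.77) = 0.739, z(0.17) = -0.954, d' = 1.693
Block 2: z(0.82) = 0.915, z(0.16) = -0.994, d' = 1.909
Δd' = d'_Block 1 − d'_Block 2 = 1.693 − 1.909 = -0.216
Block 2 has the higher sensitivity.

Δd′ = -0.22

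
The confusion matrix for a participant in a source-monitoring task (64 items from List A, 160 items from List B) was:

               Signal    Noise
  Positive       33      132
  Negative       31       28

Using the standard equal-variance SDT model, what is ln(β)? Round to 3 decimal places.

ln β = 0.436

H = 33/64 = 0.5156
FA = 132/160 = 0.8250
Φ⁻¹(0.5156) = 0.0391, Φ⁻¹(0.8250) = 0.9346
ln β = −½·[z(H)² − z(FA)²] = −0.5 × (0.0015 − 0.8735) = 0.4360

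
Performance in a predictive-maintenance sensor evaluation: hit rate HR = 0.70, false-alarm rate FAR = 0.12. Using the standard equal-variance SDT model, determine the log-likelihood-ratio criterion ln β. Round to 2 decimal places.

z(H) = z(0.70) = 0.524
z(FA) = z(0.12) = -1.175
ln β = −½·[z(H)² − z(FA)²] = −0.5 × (0.275 − 1.381) = 0.553

ln β = 0.55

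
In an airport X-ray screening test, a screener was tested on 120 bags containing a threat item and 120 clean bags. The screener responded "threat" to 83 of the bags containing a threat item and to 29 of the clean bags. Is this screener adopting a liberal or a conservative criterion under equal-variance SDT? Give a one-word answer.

conservative

z(H) = 0.501, z(FA) = -0.701
c = −½·(z(H) + z(FA)) = 0.100
c > 0 → conservative criterion (biased toward responding “no”).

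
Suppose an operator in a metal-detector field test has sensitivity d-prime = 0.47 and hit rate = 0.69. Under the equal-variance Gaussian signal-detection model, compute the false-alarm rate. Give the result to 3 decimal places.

z(hit rate) = z(0.69) = 0.4959
z(FA) = z(H) − d' = 0.4959 − 0.47 = 0.0259
false-alarm rate = Φ(0.0259) = 0.5103

false-alarm rate = 0.510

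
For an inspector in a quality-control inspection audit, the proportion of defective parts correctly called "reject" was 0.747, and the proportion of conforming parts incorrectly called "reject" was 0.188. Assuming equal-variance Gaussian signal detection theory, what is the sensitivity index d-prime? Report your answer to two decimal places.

z(H) = 0.665
z(FA) = -0.885
d' = z(H) − z(FA) = 0.665 − (-0.885) = 1.550

d-prime = 1.55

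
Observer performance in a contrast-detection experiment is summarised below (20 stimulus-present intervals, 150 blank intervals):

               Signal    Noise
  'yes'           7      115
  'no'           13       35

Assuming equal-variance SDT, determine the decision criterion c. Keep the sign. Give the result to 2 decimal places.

c = -0.17

H = 7/20 = 0.3500
FA = 115/150 = 0.7667
Φ⁻¹(0.3500) = -0.3853, Φ⁻¹(0.7667) = 0.7280
c = −½·[z(H) + z(FA)] = −0.5 × (-0.3853 + 0.7280) = -0.17135
c < 0: the observer has a liberal response bias.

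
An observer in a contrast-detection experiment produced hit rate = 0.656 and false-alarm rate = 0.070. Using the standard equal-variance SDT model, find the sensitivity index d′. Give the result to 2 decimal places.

z(0.656) = 0.402, z(0.070) = -1.476
d' = z(H) − z(FA) = 0.402 − (-1.476) = 1.878

d′ = 1.88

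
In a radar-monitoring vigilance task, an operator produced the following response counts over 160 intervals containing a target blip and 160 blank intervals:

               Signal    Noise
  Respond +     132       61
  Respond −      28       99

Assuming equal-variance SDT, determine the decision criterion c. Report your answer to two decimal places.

c = -0.32

H = 132/160 = 0.8250
FA = 61/160 = 0.3812
z(H) = 0.9346
z(FA) = -0.3023
c = −½·[z(H) + z(FA)] = −0.5 × (0.9346 + (-0.3023)) = -0.31615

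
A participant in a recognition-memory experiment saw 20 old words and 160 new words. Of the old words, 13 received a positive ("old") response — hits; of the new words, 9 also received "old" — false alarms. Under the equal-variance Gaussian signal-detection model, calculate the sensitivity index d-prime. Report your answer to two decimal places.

H = 13/20 = 0.6500
FA = 9/160 = 0.0563
Φ⁻¹(H) = Φ⁻¹(0.6500) = 0.385
Φ⁻¹(FA) = Φ⁻¹(0.0563) = -1.587
d' = z(H) − z(FA) = 0.385 − (-1.587) = 1.972

d-prime = 1.97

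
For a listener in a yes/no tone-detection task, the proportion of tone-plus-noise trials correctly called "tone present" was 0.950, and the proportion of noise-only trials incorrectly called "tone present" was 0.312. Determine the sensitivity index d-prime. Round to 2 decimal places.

d-prime = 2.14

z(H) = 1.645
z(FA) = -0.490
d' = z(H) − z(FA) = 1.645 − (-0.490) = 2.135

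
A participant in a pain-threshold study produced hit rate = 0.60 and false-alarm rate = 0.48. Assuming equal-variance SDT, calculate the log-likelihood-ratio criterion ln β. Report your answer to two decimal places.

z(0.60) = 0.253, z(0.48) = -0.050
ln β = −½·[z(H)² − z(FA)²] = −0.5 × (0.064 − 0.003) = -0.0305

ln β = -0.03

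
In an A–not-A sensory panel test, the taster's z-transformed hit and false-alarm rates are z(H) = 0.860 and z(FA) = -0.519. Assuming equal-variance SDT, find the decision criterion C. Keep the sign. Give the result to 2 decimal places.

C = -0.17

c = −½·[z(H) + z(FA)] = −½·(0.860 + (-0.519)) = -0.1705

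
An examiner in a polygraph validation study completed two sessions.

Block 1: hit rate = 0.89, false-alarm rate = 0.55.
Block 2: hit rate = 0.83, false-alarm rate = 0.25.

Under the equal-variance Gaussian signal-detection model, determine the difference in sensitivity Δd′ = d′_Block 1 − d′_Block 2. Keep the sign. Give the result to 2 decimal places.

Δd′ = -0.53

Block 1: z(0.89) = 1.227, z(0.55) = 0.126, d' = 1.101
Block 2: z(0.83) = 0.954, z(0.25) = -0.674, d' = 1.628
Δd' = d'_Block 1 − d'_Block 2 = 1.101 − 1.628 = -0.527
Block 2 has the higher sensitivity.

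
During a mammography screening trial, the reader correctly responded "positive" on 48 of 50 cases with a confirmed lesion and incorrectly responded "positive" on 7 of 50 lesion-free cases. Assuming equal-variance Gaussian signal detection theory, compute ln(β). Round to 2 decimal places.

H = 48/50 = 0.9600
FA = 7/50 = 0.1400
Φ⁻¹(H) = Φ⁻¹(0.9600) = 1.751
Φ⁻¹(FA) = Φ⁻¹(0.1400) = -1.080
ln β = −½·[z(H)² − z(FA)²] = −0.5 × (3.066 − 1.166) = -0.950

ln β = -0.95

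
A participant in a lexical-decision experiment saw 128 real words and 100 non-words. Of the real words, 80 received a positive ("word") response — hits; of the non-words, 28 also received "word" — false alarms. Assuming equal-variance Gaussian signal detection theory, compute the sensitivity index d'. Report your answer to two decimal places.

d' = 0.90

H = 80/128 = 0.6250
FA = 28/100 = 0.2800
z(0.6250) = 0.319, z(0.2800) = -0.583
d' = z(H) − z(FA) = 0.319 − (-0.583) = 0.902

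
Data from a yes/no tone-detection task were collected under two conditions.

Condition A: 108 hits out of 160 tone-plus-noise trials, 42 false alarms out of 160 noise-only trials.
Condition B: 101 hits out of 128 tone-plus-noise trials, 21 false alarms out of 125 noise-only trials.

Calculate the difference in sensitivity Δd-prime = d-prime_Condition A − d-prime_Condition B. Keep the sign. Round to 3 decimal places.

Condition A: z(0.6750) = 0.4538, z(0.2625) = -0.6357, d' = 1.0895
Condition B: z(0.7891) = 0.8033, z(0.1680) = -0.9621, d' = 1.7654
Δd' = d'_Condition A − d'_Condition B = 1.0895 − 1.7654 = -0.6759
Condition B has the higher sensitivity.

Δd-prime = -0.676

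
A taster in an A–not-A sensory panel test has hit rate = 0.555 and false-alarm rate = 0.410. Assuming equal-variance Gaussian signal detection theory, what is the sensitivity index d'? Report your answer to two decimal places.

z(0.555) = 0.1383, z(0.410) = -0.2275
d' = z(H) − z(FA) = 0.1383 − (-0.2275) = 0.3658

d' = 0.37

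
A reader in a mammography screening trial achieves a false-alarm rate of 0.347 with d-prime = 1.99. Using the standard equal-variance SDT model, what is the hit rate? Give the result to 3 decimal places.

hit rate = 0.945

z(false-alarm rate) = z(0.347) = -0.3934
z(H) = z(FA) + d' = -0.3934 + 1.99 = 1.5966
hit rate = Φ(1.5966) = 0.9448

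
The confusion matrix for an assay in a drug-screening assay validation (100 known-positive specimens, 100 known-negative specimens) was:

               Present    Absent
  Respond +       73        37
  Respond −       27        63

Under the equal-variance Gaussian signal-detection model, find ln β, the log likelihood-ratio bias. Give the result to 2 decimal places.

H = 73/100 = 0.7300
FA = 37/100 = 0.3700
z(H) = 0.613
z(FA) = -0.332
ln β = −½·[z(H)² − z(FA)²] = −0.5 × (0.376 − 0.110) = -0.133

ln β = -0.13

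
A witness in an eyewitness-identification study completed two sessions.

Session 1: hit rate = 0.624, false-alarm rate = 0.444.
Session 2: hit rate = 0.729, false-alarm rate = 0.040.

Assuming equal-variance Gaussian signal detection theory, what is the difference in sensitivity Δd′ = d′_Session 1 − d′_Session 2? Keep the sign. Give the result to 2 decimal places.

Session 1: z(0.624) = 0.316, z(0.444) = -0.141, d' = 0.457
Session 2: z(0.729) = 0.610, z(0.040) = -1.751, d' = 2.361
Δd' = d'_Session 1 − d'_Session 2 = 0.457 − 2.361 = -1.904
Session 2 has the higher sensitivity.

Δd′ = -1.90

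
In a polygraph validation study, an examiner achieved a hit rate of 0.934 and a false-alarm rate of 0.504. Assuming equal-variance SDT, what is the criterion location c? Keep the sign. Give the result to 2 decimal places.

c = -0.76

z(H) = 1.506
z(FA) = 0.010
c = −½·[z(H) + z(FA)] = −0.5 × (1.506 + 0.010) = -0.758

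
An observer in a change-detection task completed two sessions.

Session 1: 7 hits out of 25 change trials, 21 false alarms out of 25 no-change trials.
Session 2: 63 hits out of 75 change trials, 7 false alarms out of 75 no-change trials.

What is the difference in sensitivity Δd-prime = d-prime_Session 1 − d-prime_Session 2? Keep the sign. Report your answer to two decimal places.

Δd-prime = -3.89

Session 1: z(0.2800) = -0.583, z(0.8400) = 0.994, d' = -1.577
Session 2: z(0.8400) = 0.994, z(0.0933) = -1.321, d' = 2.315
Δd' = d'_Session 1 − d'_Session 2 = -1.577 − 2.315 = -3.892
Session 2 has the higher sensitivity.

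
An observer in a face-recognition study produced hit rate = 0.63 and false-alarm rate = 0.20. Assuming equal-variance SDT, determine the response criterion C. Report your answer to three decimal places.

z(H) = z(0.63) = 0.3319
z(FA) = z(0.20) = -0.8416
c = −½·[z(H) + z(FA)] = −0.5 × (0.3319 + (-0.8416)) = 0.25485
c > 0: the observer has a conservative response bias.

C = 0.255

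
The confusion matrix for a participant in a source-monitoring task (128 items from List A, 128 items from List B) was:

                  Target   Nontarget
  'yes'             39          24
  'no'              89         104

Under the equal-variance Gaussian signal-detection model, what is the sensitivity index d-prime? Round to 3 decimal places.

d-prime = 0.376

H = 39/128 = 0.3047
FA = 24/128 = 0.1875
Φ⁻¹(H) = Φ⁻¹(0.3047) = -0.5109
Φ⁻¹(FA) = Φ⁻¹(0.1875) = -0.8871
d' = z(H) − z(FA) = -0.5109 − (-0.8871) = 0.3762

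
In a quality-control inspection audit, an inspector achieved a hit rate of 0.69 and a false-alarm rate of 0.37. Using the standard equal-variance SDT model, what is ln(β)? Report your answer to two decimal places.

Φ⁻¹(H) = Φ⁻¹(0.69) = 0.496
Φ⁻¹(FA) = Φ⁻¹(0.37) = -0.332
ln β = −½·[z(H)² − z(FA)²] = −0.5 × (0.246 − 0.110) = -0.068

ln β = -0.07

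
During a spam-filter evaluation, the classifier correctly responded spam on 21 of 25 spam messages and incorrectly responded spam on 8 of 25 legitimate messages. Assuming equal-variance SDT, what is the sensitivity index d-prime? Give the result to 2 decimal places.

H = 21/25 = 0.8400
FA = 8/25 = 0.3200
z(H) = 0.994
z(FA) = -0.468
d' = z(H) − z(FA) = 0.994 − (-0.468) = 1.462

d-prime = 1.46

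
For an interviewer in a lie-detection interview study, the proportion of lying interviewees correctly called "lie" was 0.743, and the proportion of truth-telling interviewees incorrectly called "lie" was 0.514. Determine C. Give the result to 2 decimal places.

z(H) = z(0.743) = 0.653
z(FA) = z(0.514) = 0.035
c = −½·[z(H) + z(FA)] = −0.5 × (0.653 + 0.035) = -0.344

C = -0.34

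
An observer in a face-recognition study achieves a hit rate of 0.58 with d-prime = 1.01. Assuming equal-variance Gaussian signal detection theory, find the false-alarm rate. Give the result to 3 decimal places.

false-alarm rate = 0.210

z(hit rate) = z(0.58) = 0.2019
z(FA) = z(H) − d' = 0.2019 − 1.01 = -0.8081
false-alarm rate = Φ(-0.8081) = 0.2095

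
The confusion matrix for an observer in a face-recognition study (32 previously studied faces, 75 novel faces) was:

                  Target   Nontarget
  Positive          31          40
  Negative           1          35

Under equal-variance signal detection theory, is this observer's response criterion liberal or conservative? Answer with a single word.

z(H) = 1.863, z(FA) = 0.084
c = −½·(z(H) + z(FA)) = -0.9735
c < 0 → liberal criterion (biased toward responding “yes”).

liberal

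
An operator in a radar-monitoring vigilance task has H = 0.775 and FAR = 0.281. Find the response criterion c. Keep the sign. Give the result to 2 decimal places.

Φ⁻¹(H) = Φ⁻¹(0.775) = 0.7554
Φ⁻¹(FA) = Φ⁻¹(0.281) = -0.5799
c = −½·[z(H) + z(FA)] = −0.5 × (0.7554 + (-0.5799)) = -0.08775
c < 0: the operator has a liberal response bias.

c = -0.09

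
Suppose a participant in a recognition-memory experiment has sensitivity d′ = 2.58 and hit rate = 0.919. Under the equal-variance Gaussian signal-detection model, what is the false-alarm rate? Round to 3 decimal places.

false-alarm rate = 0.119

z(hit rate) = z(0.919) = 1.3984
z(FA) = z(H) − d' = 1.3984 − 2.58 = -1.1816
false-alarm rate = Φ(-1.1816) = 0.1187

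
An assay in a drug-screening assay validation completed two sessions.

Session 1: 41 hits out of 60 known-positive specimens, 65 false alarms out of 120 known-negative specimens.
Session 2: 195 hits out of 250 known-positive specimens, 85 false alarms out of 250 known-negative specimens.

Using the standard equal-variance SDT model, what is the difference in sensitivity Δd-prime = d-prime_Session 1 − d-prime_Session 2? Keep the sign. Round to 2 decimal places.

Δd-prime = -0.81

Session 1: z(0.6833) = 0.477, z(0.5417) = 0.105, d' = 0.372
Session 2: z(0.7800) = 0.772, z(0.3400) = -0.412, d' = 1.184
Δd' = d'_Session 1 − d'_Session 2 = 0.372 − 1.184 = -0.812
Session 2 has the higher sensitivity.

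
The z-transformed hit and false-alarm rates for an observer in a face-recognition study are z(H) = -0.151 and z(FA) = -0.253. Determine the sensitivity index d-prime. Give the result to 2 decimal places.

d-prime = 0.10

d' = z(H) − z(FA) = -0.151 − (-0.253) = 0.102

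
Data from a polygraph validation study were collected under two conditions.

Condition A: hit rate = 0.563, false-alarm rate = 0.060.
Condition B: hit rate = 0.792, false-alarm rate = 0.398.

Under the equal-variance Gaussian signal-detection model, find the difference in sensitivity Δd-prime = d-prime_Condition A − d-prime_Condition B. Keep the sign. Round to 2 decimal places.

Δd-prime = 0.64

Condition A: z(0.563) = 0.159, z(0.060) = -1.555, d' = 1.714
Condition B: z(0.792) = 0.813, z(0.398) = -0.259, d' = 1.072
Δd' = d'_Condition A − d'_Condition B = 1.714 − 1.072 = 0.642
Condition A has the higher sensitivity.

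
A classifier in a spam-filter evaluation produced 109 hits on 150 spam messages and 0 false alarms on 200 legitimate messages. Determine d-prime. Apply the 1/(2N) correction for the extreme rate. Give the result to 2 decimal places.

The false-alarm rate is 0/200 = 0, so apply the 1/(2N) correction: FA → 1/(2·200) = 0.00250.
z(H) = z(0.72667) = 0.603
z(FA) = z(0.00250) = -2.807
d' = 0.603 − (-2.807) = 3.410

d-prime = 3.41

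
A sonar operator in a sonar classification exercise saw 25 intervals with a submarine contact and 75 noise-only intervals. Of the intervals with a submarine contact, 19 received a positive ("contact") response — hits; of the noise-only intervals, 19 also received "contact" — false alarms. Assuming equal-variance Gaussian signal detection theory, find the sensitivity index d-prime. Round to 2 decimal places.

d-prime = 1.37

H = 19/25 = 0.7600
FA = 19/75 = 0.2533
z(0.7600) = 0.706, z(0.2533) = -0.664
d' = z(H) − z(FA) = 0.706 − (-0.664) = 1.370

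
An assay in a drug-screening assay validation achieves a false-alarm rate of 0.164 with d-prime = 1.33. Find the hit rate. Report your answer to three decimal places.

hit rate = 0.638

z(false-alarm rate) = z(0.164) = -0.9782
z(H) = z(FA) + d' = -0.9782 + 1.33 = 0.3518
hit rate = Φ(0.3518) = 0.6375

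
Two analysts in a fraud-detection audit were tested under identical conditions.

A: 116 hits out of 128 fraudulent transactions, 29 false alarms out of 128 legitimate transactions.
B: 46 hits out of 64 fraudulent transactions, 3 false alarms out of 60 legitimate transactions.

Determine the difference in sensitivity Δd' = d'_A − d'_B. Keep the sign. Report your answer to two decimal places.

Δd' = -0.16

A: z(0.9062) = 1.318, z(0.2266) = -0.750, d' = 2.068
B: z(0.7188) = 0.579, z(0.0500) = -1.645, d' = 2.224
Δd' = d'_A − d'_B = 2.068 − 2.224 = -0.156
B has the higher sensitivity.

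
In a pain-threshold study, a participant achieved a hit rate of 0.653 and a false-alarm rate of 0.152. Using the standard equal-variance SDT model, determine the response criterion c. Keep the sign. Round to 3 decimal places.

Φ⁻¹(H) = 0.3934
Φ⁻¹(FA) = -1.0279
c = −½·[z(H) + z(FA)] = −0.5 × (0.3934 + (-1.0279)) = 0.31725

c = 0.317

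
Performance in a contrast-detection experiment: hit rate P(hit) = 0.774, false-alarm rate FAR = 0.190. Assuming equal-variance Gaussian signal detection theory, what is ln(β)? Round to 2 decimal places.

ln β = 0.10

z(H) = 0.752
z(FA) = -0.878
ln β = −½·[z(H)² − z(FA)²] = −0.5 × (0.566 − 0.771) = 0.1025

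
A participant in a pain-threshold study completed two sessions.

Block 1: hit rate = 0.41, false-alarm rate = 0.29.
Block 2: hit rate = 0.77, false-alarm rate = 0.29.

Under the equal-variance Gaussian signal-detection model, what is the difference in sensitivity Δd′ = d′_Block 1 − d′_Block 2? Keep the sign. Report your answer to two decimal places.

Δd′ = -0.97

Block 1: z(0.41) = -0.228, z(0.29) = -0.553, d' = 0.325
Block 2: z(0.77) = 0.739, z(0.29) = -0.553, d' = 1.292
Δd' = d'_Block 1 − d'_Block 2 = 0.325 − 1.292 = -0.967
Block 2 has the higher sensitivity.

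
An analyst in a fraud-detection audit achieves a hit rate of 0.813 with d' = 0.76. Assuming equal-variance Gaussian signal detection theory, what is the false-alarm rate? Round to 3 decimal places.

z(hit rate) = z(0.813) = 0.8890
z(FA) = z(H) − d' = 0.8890 − 0.76 = 0.1290
false-alarm rate = Φ(0.1290) = 0.5513

false-alarm rate = 0.551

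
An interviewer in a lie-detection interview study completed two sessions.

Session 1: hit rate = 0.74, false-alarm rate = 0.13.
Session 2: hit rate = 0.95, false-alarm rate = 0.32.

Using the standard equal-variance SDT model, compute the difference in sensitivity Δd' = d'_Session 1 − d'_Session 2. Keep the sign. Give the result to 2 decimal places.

Δd' = -0.34

Session 1: z(0.74) = 0.643, z(0.13) = -1.126, d' = 1.769
Session 2: z(0.95) = 1.645, z(0.32) = -0.468, d' = 2.113
Δd' = d'_Session 1 − d'_Session 2 = 1.769 − 2.113 = -0.344
Session 2 has the higher sensitivity.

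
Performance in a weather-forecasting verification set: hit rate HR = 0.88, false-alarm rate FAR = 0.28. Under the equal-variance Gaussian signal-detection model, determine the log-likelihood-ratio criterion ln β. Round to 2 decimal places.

z(H) = z(0.88) = 1.175
z(FA) = z(0.28) = -0.583
ln β = −½·[z(H)² − z(FA)²] = −0.5 × (1.381 − 0.340) = -0.5205

ln β = -0.52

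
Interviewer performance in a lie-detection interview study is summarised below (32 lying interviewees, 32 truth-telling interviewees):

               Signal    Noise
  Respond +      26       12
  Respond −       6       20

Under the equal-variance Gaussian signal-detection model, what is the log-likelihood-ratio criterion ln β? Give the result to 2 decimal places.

ln β = -0.34

H = 26/32 = 0.8125
FA = 12/32 = 0.3750
z(H) = 0.887
z(FA) = -0.319
ln β = −½·[z(H)² − z(FA)²] = −0.5 × (0.787 − 0.102) = -0.3425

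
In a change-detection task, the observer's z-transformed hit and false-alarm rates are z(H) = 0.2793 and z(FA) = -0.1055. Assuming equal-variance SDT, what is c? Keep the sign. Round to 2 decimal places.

c = -0.09

c = −½·[z(H) + z(FA)] = −½·(0.2793 + (-0.1055)) = -0.0869
c < 0: the observer has a liberal response bias.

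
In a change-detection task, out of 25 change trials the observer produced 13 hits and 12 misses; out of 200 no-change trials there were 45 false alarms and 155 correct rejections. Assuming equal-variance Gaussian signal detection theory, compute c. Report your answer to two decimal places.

H = 13/25 = 0.5200
FA = 45/200 = 0.2250
Φ⁻¹(H) = 0.0502
Φ⁻¹(FA) = -0.7554
c = −½·[z(H) + z(FA)] = −0.5 × (0.0502 + (-0.7554)) = 0.3526
c > 0: the observer has a conservative response bias.

c = 0.35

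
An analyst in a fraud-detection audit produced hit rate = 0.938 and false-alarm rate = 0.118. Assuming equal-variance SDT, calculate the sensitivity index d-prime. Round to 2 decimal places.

z(0.938) = 1.5382, z(0.118) = -1.1850
d' = z(H) − z(FA) = 1.5382 − (-1.1850) = 2.7232

d-prime = 2.72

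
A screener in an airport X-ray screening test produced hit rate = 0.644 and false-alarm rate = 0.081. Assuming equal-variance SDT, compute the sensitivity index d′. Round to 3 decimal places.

z(H) = z(0.644) = 0.3692
z(FA) = z(0.081) = -1.3984
d' = z(H) − z(FA) = 0.3692 − (-1.3984) = 1.7676

d′ = 1.768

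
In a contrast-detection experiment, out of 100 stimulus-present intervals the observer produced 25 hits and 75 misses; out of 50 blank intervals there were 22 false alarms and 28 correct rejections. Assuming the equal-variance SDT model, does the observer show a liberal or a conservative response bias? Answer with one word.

conservative

z(H) = -0.674, z(FA) = -0.151
c = −½·(z(H) + z(FA)) = 0.4125
c > 0 → conservative criterion (biased toward responding “no”).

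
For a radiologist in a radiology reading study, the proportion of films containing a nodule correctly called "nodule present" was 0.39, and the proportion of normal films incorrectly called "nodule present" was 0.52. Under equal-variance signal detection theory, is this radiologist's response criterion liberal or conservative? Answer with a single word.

z(H) = -0.279, z(FA) = 0.050
c = −½·(z(H) + z(FA)) = 0.1145
c > 0 → conservative criterion (biased toward responding “no”).

conservative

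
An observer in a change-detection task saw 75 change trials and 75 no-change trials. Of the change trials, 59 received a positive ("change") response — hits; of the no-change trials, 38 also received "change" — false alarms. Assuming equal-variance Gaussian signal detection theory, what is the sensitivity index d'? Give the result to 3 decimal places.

H = 59/75 = 0.7867
FA = 38/75 = 0.5067
z(H) = 0.7950
z(FA) = 0.0168
d' = z(H) − z(FA) = 0.7950 − 0.0168 = 0.7782

d' = 0.778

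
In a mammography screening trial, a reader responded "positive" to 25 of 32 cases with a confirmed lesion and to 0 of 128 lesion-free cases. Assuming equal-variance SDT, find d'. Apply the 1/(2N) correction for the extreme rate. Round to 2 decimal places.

The false-alarm rate is 0/128 = 0, so apply the 1/(2N) correction: FA → 1/(2·128) = 0.00391.
z(H) = z(0.78125) = 0.776
z(FA) = z(0.00391) = -2.660
d' = 0.776 − (-2.660) = 3.436

d' = 3.44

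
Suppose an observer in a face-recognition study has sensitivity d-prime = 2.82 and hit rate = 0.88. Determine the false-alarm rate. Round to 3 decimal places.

z(hit rate) = z(0.88) = 1.1750
z(FA) = z(H) − d' = 1.1750 − 2.82 = -1.6450
false-alarm rate = Φ(-1.6450) = 0.0500

false-alarm rate = 0.050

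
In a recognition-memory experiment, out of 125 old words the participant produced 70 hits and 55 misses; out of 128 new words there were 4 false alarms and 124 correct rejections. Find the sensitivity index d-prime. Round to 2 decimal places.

d-prime = 2.01

H = 70/125 = 0.5600
FA = 4/128 = 0.0312
z(H) = z(0.5600) = 0.151
z(FA) = z(0.0312) = -1.863
d' = z(H) − z(FA) = 0.151 − (-1.863) = 2.014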